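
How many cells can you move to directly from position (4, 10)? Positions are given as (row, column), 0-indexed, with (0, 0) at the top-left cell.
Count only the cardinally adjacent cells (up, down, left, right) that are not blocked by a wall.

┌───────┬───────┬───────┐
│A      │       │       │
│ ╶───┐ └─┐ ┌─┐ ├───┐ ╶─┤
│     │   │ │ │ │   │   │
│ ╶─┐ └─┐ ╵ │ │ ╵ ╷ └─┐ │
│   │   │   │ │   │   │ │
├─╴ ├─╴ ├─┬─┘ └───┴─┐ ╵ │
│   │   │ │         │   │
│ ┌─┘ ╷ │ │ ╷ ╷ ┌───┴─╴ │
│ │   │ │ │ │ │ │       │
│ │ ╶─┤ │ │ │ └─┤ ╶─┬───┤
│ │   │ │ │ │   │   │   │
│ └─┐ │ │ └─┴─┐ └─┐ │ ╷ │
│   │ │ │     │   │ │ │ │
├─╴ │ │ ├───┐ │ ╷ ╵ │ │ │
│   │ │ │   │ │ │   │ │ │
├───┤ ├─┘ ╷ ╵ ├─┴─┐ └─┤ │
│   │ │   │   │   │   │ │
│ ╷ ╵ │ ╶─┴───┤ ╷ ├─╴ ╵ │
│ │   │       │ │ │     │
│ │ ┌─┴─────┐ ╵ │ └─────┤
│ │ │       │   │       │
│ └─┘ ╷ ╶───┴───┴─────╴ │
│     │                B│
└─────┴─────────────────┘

Checking passable neighbors of (4, 10):
Neighbors: (4, 9), (4, 11)
Count: 2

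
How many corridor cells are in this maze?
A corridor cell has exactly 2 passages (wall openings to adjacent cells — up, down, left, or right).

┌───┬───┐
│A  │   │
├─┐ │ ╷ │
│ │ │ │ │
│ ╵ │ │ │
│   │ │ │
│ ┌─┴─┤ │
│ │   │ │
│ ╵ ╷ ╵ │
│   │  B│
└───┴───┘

Counting cells with exactly 2 passages:
Total corridor cells: 16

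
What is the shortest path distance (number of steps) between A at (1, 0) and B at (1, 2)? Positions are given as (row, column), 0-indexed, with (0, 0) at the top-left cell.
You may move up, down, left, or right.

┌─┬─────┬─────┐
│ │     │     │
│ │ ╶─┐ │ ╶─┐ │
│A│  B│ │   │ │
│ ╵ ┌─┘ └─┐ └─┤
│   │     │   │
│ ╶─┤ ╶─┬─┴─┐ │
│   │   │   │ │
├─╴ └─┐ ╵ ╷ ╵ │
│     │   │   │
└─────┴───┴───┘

Finding path from (1, 0) to (1, 2):
Path: (1,0) → (2,0) → (2,1) → (1,1) → (1,2)
Distance: 4 steps

Solution:

┌─┬─────┬─────┐
│ │     │     │
│ │ ╶─┐ │ ╶─┐ │
│A│↱ B│ │   │ │
│ ╵ ┌─┘ └─┐ └─┤
│↳ ↑│     │   │
│ ╶─┤ ╶─┬─┴─┐ │
│   │   │   │ │
├─╴ └─┐ ╵ ╷ ╵ │
│     │   │   │
└─────┴───┴───┘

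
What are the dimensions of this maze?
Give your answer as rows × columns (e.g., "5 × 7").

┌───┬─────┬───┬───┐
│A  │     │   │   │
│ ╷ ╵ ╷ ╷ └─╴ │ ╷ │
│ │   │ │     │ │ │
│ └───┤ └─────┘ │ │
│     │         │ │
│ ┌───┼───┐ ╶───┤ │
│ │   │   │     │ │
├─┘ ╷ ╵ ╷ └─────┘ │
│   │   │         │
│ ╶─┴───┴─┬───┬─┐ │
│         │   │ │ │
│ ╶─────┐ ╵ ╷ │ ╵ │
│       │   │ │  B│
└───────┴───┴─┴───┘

Counting the maze dimensions:
Rows (vertical): 7
Columns (horizontal): 9
Dimensions: 7 × 9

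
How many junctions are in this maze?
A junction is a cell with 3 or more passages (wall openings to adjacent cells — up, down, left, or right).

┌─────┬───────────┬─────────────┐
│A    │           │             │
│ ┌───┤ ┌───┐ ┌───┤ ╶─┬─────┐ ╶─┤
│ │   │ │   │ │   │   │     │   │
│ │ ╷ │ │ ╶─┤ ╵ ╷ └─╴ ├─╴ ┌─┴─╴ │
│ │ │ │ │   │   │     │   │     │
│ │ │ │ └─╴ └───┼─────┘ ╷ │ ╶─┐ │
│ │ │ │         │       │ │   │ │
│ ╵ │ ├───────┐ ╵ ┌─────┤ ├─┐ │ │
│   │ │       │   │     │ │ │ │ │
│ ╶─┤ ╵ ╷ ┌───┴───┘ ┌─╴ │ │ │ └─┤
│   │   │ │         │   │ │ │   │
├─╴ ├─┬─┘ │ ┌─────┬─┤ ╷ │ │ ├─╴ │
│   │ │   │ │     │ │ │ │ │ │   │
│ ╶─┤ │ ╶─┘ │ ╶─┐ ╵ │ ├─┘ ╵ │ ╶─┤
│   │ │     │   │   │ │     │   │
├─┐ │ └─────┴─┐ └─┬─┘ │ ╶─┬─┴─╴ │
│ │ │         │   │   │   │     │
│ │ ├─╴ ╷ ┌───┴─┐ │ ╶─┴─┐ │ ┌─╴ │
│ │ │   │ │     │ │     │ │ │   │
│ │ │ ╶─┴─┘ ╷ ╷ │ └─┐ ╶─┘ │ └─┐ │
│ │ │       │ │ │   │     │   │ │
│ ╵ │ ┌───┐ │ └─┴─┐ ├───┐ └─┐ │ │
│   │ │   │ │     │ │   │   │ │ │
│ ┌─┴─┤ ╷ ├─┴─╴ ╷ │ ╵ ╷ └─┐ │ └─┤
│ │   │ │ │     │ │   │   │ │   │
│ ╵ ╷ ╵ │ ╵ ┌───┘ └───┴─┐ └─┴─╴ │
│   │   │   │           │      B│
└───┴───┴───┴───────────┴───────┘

Checking each cell for number of passages:

Junctions found (3+ passages):
  (0, 6): 3 passages
  (0, 14): 3 passages
  (1, 12): 3 passages
  (2, 12): 3 passages
  (2, 15): 3 passages
  (3, 5): 3 passages
  (4, 0): 3 passages
  (4, 4): 3 passages
  (5, 11): 3 passages
  (7, 12): 3 passages
  (8, 3): 3 passages
  (8, 4): 3 passages
  (8, 15): 3 passages
  (9, 6): 3 passages
  (9, 10): 3 passages
  (9, 15): 3 passages
  (10, 2): 3 passages
  (10, 5): 3 passages
  (10, 12): 3 passages
  (11, 0): 3 passages
  (11, 7): 3 passages
  (13, 8): 3 passages
Total junctions: 22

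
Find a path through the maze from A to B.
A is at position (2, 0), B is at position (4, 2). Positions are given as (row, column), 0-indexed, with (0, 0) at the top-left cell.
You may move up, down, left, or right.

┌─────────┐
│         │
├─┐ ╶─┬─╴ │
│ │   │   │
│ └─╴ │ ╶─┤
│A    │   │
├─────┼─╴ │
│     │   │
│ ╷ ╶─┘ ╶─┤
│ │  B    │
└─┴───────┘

Finding the shortest path from (2, 0) to (4, 2):
Path length: 16 steps
Directions: right → right → up → left → up → right → right → right → down → left → down → right → down → left → down → left

Solution:

┌─────────┐
│  ↱ → → ↓│
├─┐ ╶─┬─╴ │
│ │↑ ↰│↓ ↲│
│ └─╴ │ ╶─┤
│A → ↑│↳ ↓│
├─────┼─╴ │
│     │↓ ↲│
│ ╷ ╶─┘ ╶─┤
│ │  B ↲  │
└─┴───────┘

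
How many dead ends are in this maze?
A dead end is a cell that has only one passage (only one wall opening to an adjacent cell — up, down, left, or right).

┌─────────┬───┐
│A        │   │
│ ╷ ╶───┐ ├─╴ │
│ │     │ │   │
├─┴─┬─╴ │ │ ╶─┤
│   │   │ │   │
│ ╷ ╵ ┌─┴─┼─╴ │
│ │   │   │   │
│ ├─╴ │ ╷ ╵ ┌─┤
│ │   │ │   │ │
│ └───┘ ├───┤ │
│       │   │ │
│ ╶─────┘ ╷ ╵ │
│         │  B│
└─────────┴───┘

Checking each cell for number of passages:

Dead ends found at positions:
  (0, 5)
  (1, 0)
  (2, 4)
  (4, 1)
  (4, 6)
Total dead ends: 5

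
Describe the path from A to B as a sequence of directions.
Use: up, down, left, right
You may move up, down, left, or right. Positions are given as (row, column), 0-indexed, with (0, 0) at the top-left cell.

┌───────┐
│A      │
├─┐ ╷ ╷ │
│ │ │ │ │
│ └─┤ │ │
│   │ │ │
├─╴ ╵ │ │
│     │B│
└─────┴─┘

Finding the path and converting it to directions:
Path through cells: (0,0) → (0,1) → (0,2) → (0,3) → (1,3) → (2,3) → (3,3)
Directions: right, right, right, down, down, down

Solution:

┌───────┐
│A → → ↓│
├─┐ ╷ ╷ │
│ │ │ │↓│
│ └─┤ │ │
│   │ │↓│
├─╴ ╵ │ │
│     │B│
└─────┴─┘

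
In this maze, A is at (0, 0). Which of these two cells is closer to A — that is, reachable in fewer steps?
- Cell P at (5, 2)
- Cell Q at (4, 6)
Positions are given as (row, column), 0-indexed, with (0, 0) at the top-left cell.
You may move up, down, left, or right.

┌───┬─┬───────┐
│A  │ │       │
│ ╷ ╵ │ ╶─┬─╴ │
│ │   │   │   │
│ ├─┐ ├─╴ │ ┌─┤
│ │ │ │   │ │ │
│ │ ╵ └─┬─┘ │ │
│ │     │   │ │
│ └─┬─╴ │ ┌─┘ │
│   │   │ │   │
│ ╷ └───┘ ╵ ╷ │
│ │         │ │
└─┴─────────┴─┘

Shortest path A → P at (5, 2): 7 steps
Shortest path A → Q at (4, 6): 12 steps

P is closer (7 steps vs 12 steps).

Path to P:

┌───┬─┬───────┐
│A  │ │       │
│ ╷ ╵ │ ╶─┬─╴ │
│↓│   │   │   │
│ ├─┐ ├─╴ │ ┌─┤
│↓│ │ │   │ │ │
│ │ ╵ └─┬─┘ │ │
│↓│     │   │ │
│ └─┬─╴ │ ┌─┘ │
│↳ ↓│   │ │   │
│ ╷ └───┘ ╵ ╷ │
│ │↳ P      │ │
└─┴─────────┴─┘

Path to Q:

┌───┬─┬───────┐
│A  │ │       │
│ ╷ ╵ │ ╶─┬─╴ │
│↓│   │   │   │
│ ├─┐ ├─╴ │ ┌─┤
│↓│ │ │   │ │ │
│ │ ╵ └─┬─┘ │ │
│↓│     │   │ │
│ └─┬─╴ │ ┌─┘ │
│↳ ↓│   │ │↱ Q│
│ ╷ └───┘ ╵ ╷ │
│ │↳ → → → ↑│ │
└─┴─────────┴─┘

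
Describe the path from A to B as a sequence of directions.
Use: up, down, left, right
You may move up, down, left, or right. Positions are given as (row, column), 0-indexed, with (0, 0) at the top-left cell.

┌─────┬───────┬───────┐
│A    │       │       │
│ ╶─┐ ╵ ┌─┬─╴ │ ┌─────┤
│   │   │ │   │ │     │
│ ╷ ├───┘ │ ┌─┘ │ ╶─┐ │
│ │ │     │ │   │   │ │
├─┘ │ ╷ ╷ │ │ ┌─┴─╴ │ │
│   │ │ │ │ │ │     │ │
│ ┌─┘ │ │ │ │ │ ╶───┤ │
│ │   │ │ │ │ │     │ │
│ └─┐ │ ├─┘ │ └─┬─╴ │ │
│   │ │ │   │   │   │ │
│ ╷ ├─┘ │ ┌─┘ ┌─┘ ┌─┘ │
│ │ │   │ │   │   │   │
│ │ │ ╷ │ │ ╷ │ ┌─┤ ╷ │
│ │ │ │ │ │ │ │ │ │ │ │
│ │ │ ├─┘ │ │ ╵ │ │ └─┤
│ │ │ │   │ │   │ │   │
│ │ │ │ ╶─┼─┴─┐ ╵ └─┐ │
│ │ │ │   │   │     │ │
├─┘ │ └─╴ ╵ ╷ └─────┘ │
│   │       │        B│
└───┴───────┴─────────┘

Finding the path and converting it to directions:
Path through cells: (0,0) → (0,1) → (0,2) → (1,2) → (1,3) → (0,3) → (0,4) → (0,5) → (0,6) → (1,6) → (1,5) → (2,5) → (3,5) → (4,5) → (5,5) → (5,4) → (6,4) → (7,4) → (8,4) → (8,3) → (9,3) → (9,4) → (10,4) → (10,5) → (9,5) → (9,6) → (10,6) → (10,7) → (10,8) → (10,9) → (10,10)
Directions: right, right, down, right, up, right, right, right, down, left, down, down, down, down, left, down, down, down, left, down, right, down, right, up, right, down, right, right, right, right

Solution:

┌─────┬───────┬───────┐
│A → ↓│↱ → → ↓│       │
│ ╶─┐ ╵ ┌─┬─╴ │ ┌─────┤
│   │↳ ↑│ │↓ ↲│ │     │
│ ╷ ├───┘ │ ┌─┘ │ ╶─┐ │
│ │ │     │↓│   │   │ │
├─┘ │ ╷ ╷ │ │ ┌─┴─╴ │ │
│   │ │ │ │↓│ │     │ │
│ ┌─┘ │ │ │ │ │ ╶───┤ │
│ │   │ │ │↓│ │     │ │
│ └─┐ │ ├─┘ │ └─┬─╴ │ │
│   │ │ │↓ ↲│   │   │ │
│ ╷ ├─┘ │ ┌─┘ ┌─┘ ┌─┘ │
│ │ │   │↓│   │   │   │
│ │ │ ╷ │ │ ╷ │ ┌─┤ ╷ │
│ │ │ │ │↓│ │ │ │ │ │ │
│ │ │ ├─┘ │ │ ╵ │ │ └─┤
│ │ │ │↓ ↲│ │   │ │   │
│ │ │ │ ╶─┼─┴─┐ ╵ └─┐ │
│ │ │ │↳ ↓│↱ ↓│     │ │
├─┘ │ └─╴ ╵ ╷ └─────┘ │
│   │    ↳ ↑│↳ → → → B│
└───┴───────┴─────────┘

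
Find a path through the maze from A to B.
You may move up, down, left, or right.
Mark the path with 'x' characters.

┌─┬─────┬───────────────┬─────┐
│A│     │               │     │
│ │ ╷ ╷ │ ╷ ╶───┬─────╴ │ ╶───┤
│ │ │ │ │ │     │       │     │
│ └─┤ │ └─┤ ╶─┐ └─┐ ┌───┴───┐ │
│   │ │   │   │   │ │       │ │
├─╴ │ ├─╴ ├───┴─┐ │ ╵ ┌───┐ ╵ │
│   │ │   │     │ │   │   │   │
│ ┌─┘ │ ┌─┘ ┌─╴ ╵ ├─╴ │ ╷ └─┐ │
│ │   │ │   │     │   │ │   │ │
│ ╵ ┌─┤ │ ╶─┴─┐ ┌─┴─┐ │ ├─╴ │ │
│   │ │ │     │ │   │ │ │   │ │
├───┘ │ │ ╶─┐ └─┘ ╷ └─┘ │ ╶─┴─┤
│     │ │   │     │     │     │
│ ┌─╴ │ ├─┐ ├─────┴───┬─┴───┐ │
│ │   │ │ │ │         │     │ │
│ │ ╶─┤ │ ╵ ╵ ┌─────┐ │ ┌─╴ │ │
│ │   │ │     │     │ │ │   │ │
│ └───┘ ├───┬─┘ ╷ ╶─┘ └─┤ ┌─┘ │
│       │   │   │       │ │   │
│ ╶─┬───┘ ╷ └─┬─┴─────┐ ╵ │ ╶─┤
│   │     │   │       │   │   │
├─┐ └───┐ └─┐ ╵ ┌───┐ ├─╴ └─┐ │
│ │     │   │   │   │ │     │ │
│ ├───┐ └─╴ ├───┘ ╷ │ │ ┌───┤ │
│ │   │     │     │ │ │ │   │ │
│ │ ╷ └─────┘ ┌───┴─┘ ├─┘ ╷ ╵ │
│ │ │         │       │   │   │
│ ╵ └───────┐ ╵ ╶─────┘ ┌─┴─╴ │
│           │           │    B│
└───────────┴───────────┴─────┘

Finding the shortest path through the maze:
Path length: 68 steps
Directions: down → down → right → down → left → down → down → right → up → right → up → up → up → up → right → down → down → right → down → left → down → down → down → down → down → down → left → left → left → down → right → down → right → right → down → right → right → up → left → up → up → right → down → right → down → right → up → right → right → right → down → down → down → left → left → left → down → right → right → right → right → up → right → up → right → down → right → down

Solution:

┌─┬─────┬───────────────┬─────┐
│A│  x x│               │     │
│ │ ╷ ╷ │ ╷ ╶───┬─────╴ │ ╶───┤
│x│ │x│x│ │     │       │     │
│ └─┤ │ └─┤ ╶─┐ └─┐ ┌───┴───┐ │
│x x│x│x x│   │   │ │       │ │
├─╴ │ ├─╴ ├───┴─┐ │ ╵ ┌───┐ ╵ │
│x x│x│x x│     │ │   │   │   │
│ ┌─┘ │ ┌─┘ ┌─╴ ╵ ├─╴ │ ╷ └─┐ │
│x│x x│x│   │     │   │ │   │ │
│ ╵ ┌─┤ │ ╶─┴─┐ ┌─┴─┐ │ ├─╴ │ │
│x x│ │x│     │ │   │ │ │   │ │
├───┘ │ │ ╶─┐ └─┘ ╷ └─┘ │ ╶─┴─┤
│     │x│   │     │     │     │
│ ┌─╴ │ ├─┐ ├─────┴───┬─┴───┐ │
│ │   │x│ │ │         │     │ │
│ │ ╶─┤ │ ╵ ╵ ┌─────┐ │ ┌─╴ │ │
│ │   │x│     │     │ │ │   │ │
│ └───┘ ├───┬─┘ ╷ ╶─┘ └─┤ ┌─┘ │
│x x x x│x x│   │       │ │   │
│ ╶─┬───┘ ╷ └─┬─┴─────┐ ╵ │ ╶─┤
│x x│    x│x x│x x x x│   │   │
├─┐ └───┐ └─┐ ╵ ┌───┐ ├─╴ └─┐ │
│ │x x x│x x│x x│   │x│     │ │
│ ├───┐ └─╴ ├───┘ ╷ │ │ ┌───┤ │
│ │   │x x x│     │ │x│ │x x│ │
│ │ ╷ └─────┘ ┌───┴─┘ ├─┘ ╷ ╵ │
│ │ │         │x x x x│x x│x x│
│ ╵ └───────┐ ╵ ╶─────┘ ┌─┴─╴ │
│           │  x x x x x│    B│
└───────────┴───────────┴─────┘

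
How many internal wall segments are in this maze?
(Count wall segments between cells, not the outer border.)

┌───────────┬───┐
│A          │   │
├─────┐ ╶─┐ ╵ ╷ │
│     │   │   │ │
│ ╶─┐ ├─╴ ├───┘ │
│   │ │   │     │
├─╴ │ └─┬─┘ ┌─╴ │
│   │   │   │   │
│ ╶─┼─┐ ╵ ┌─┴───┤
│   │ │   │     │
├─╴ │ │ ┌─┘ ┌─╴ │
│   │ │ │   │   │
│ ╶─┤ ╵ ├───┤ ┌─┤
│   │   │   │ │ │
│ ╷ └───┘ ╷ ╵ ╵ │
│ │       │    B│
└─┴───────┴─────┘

Counting internal wall segments:
Total internal walls: 49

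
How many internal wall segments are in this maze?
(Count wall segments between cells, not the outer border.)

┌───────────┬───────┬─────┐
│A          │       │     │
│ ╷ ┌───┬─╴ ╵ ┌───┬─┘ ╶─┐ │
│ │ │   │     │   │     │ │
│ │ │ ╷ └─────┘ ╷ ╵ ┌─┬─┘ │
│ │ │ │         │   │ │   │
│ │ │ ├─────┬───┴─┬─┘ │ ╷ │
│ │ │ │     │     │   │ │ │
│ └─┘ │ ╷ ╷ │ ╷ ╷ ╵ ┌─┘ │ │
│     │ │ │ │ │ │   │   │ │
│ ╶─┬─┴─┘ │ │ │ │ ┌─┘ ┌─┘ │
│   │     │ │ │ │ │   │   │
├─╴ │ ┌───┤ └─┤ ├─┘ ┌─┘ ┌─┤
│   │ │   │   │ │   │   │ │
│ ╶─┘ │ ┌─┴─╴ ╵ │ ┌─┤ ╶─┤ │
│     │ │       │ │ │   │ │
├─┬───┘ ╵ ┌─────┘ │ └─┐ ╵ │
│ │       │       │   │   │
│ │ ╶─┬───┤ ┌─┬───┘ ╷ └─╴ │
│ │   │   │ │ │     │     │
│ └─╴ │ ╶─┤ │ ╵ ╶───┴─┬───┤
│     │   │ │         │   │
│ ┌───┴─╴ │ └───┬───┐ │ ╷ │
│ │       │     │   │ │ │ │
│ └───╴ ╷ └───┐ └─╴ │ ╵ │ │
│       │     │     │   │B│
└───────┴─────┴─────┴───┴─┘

Counting internal wall segments:
Total internal walls: 144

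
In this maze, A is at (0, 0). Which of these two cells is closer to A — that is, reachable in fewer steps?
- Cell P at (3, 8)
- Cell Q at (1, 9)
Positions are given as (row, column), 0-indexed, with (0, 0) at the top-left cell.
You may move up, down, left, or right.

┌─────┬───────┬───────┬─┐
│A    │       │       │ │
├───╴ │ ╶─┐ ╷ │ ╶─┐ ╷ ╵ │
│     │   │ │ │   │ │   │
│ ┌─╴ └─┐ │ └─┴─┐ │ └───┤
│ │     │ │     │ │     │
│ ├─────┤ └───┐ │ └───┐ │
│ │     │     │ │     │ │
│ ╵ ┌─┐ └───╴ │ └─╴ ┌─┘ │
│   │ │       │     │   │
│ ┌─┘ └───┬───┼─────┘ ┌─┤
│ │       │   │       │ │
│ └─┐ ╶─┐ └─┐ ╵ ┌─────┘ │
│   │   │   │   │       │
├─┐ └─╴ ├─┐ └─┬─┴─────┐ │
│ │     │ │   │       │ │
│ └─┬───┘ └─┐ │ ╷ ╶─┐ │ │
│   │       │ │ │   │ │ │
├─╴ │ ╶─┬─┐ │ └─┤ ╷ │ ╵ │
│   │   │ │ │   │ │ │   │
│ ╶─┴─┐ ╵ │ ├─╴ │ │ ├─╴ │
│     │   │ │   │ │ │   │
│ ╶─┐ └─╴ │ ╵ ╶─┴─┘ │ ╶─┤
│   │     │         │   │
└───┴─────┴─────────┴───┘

Shortest path A → P at (3, 8): 35 steps
Shortest path A → Q at (1, 9): 42 steps

P is closer (35 steps vs 42 steps).

Path to P:

┌─────┬───────┬───────┬─┐
│A → ↓│↱ → ↓  │       │ │
├───╴ │ ╶─┐ ╷ │ ╶─┐ ╷ ╵ │
│↓ ← ↲│↑ ↰│↓│ │   │ │   │
│ ┌─╴ └─┐ │ └─┴─┐ │ └───┤
│↓│     │↑│↳ → ↓│ │     │
│ ├─────┤ └───┐ │ └───┐ │
│↓│↱ → ↓│↑ ← ↰│↓│P ↰  │ │
│ ╵ ┌─┐ └───╴ │ └─╴ ┌─┘ │
│↳ ↑│ │↳ → → ↑│↳ → ↑│   │
│ ┌─┘ └───┬───┼─────┘ ┌─┤
│ │       │   │       │ │
│ └─┐ ╶─┐ └─┐ ╵ ┌─────┘ │
│   │   │   │   │       │
├─┐ └─╴ ├─┐ └─┬─┴─────┐ │
│ │     │ │   │       │ │
│ └─┬───┘ └─┐ │ ╷ ╶─┐ │ │
│   │       │ │ │   │ │ │
├─╴ │ ╶─┬─┐ │ └─┤ ╷ │ ╵ │
│   │   │ │ │   │ │ │   │
│ ╶─┴─┐ ╵ │ ├─╴ │ │ ├─╴ │
│     │   │ │   │ │ │   │
│ ╶─┐ └─╴ │ ╵ ╶─┴─┘ │ ╶─┤
│   │     │         │   │
└───┴─────┴─────────┴───┘

Path to Q:

┌─────┬───────┬───────┬─┐
│A → ↓│↱ → ↓  │↱ → ↓  │ │
├───╴ │ ╶─┐ ╷ │ ╶─┐ ╷ ╵ │
│↓ ← ↲│↑ ↰│↓│ │↑ ↰│Q│   │
│ ┌─╴ └─┐ │ └─┴─┐ │ └───┤
│↓│     │↑│↳ → ↓│↑│     │
│ ├─────┤ └───┐ │ └───┐ │
│↓│↱ → ↓│↑ ← ↰│↓│↑ ↰  │ │
│ ╵ ┌─┐ └───╴ │ └─╴ ┌─┘ │
│↳ ↑│ │↳ → → ↑│↳ → ↑│   │
│ ┌─┘ └───┬───┼─────┘ ┌─┤
│ │       │   │       │ │
│ └─┐ ╶─┐ └─┐ ╵ ┌─────┘ │
│   │   │   │   │       │
├─┐ └─╴ ├─┐ └─┬─┴─────┐ │
│ │     │ │   │       │ │
│ └─┬───┘ └─┐ │ ╷ ╶─┐ │ │
│   │       │ │ │   │ │ │
├─╴ │ ╶─┬─┐ │ └─┤ ╷ │ ╵ │
│   │   │ │ │   │ │ │   │
│ ╶─┴─┐ ╵ │ ├─╴ │ │ ├─╴ │
│     │   │ │   │ │ │   │
│ ╶─┐ └─╴ │ ╵ ╶─┴─┘ │ ╶─┤
│   │     │         │   │
└───┴─────┴─────────┴───┘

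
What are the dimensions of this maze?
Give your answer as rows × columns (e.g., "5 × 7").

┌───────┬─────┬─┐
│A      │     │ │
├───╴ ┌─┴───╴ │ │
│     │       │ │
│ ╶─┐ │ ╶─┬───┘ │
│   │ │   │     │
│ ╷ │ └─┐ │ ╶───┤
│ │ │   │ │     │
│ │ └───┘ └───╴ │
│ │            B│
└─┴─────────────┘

Counting the maze dimensions:
Rows (vertical): 5
Columns (horizontal): 8
Dimensions: 5 × 8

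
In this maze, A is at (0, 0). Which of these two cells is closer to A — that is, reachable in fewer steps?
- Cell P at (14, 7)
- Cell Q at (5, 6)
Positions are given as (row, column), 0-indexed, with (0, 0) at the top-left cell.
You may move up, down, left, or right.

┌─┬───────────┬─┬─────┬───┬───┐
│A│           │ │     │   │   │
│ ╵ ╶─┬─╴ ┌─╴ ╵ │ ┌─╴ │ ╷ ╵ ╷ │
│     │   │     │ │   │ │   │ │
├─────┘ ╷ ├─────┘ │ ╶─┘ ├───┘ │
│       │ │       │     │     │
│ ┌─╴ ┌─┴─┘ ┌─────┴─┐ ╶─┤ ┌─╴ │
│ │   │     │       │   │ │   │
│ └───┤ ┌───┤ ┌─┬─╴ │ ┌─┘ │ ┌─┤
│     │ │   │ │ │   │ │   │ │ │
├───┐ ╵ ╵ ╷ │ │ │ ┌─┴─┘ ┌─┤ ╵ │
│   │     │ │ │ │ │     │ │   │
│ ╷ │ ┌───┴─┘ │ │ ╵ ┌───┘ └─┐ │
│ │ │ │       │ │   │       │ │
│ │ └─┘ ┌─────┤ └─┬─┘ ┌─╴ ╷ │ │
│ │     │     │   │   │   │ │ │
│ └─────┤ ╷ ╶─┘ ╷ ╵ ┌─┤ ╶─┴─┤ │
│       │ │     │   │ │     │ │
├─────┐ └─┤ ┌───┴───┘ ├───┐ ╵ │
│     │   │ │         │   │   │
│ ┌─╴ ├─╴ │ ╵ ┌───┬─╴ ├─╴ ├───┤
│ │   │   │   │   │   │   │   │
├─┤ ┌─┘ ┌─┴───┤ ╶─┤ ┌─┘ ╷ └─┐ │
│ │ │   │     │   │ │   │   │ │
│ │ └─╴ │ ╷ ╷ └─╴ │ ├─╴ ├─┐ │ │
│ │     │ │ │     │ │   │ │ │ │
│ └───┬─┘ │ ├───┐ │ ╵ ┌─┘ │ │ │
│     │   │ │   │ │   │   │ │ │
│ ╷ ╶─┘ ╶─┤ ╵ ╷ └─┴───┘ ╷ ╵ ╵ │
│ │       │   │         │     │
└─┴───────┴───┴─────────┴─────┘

Shortest path A → P at (14, 7): 103 steps
Shortest path A → Q at (5, 6): 63 steps

Q is closer (63 steps vs 103 steps).

Path to P:

┌─┬───────────┬─┬─────┬───┬───┐
│A│↱ → → ↓    │ │↱ → ↓│↱ ↓│↱ ↓│
│ ╵ ╶─┬─╴ ┌─╴ ╵ │ ┌─╴ │ ╷ ╵ ╷ │
│↳ ↑  │↓ ↲│     │↑│↓ ↲│↑│↳ ↑│↓│
├─────┘ ╷ ├─────┘ │ ╶─┘ ├───┘ │
│↓ ← ← ↲│ │↱ → → ↑│↳ → ↑│    ↓│
│ ┌─╴ ┌─┴─┘ ┌─────┴─┐ ╶─┤ ┌─╴ │
│↓│   │↱ → ↑│       │   │ │↓ ↲│
│ └───┤ ┌───┤ ┌─┬─╴ │ ┌─┘ │ ┌─┤
│↳ → ↓│↑│   │ │ │   │ │   │↓│ │
├───┐ ╵ ╵ ╷ │ │ │ ┌─┴─┘ ┌─┤ ╵ │
│   │↳ ↑  │ │ │ │ │     │ │↳ ↓│
│ ╷ │ ┌───┴─┘ │ │ ╵ ┌───┘ └─┐ │
│ │ │ │       │ │   │↓ ← ↰  │↓│
│ │ └─┘ ┌─────┤ └─┬─┘ ┌─╴ ╷ │ │
│ │     │     │↓ ↰│↓ ↲│↱ ↑│ │↓│
│ └─────┤ ╷ ╶─┘ ╷ ╵ ┌─┤ ╶─┴─┤ │
│       │ │↓ ← ↲│↑ ↲│ │↑ ← ↰│↓│
├─────┐ └─┤ ┌───┴───┘ ├───┐ ╵ │
│     │   │↓│↱ → → → ↓│   │↑ ↲│
│ ┌─╴ ├─╴ │ ╵ ┌───┬─╴ ├─╴ ├───┤
│ │   │   │↳ ↑│   │↓ ↲│↱ ↓│   │
├─┤ ┌─┘ ┌─┴───┤ ╶─┤ ┌─┘ ╷ └─┐ │
│ │ │   │     │   │↓│  ↑│↳ ↓│ │
│ │ └─╴ │ ╷ ╷ └─╴ │ ├─╴ ├─┐ │ │
│ │     │ │ │     │↓│↱ ↑│ │↓│ │
│ └───┬─┘ │ ├───┐ │ ╵ ┌─┘ │ │ │
│     │   │ │   │ │↳ ↑│↓ ↰│↓│ │
│ ╷ ╶─┘ ╶─┤ ╵ ╷ └─┴───┘ ╷ ╵ ╵ │
│ │       │   │P ← ← ← ↲│↑ ↲  │
└─┴───────┴───┴─────────┴─────┘

Path to Q:

┌─┬───────────┬─┬─────┬───┬───┐
│A│↱ → → ↓    │ │↱ → ↓│↱ ↓│↱ ↓│
│ ╵ ╶─┬─╴ ┌─╴ ╵ │ ┌─╴ │ ╷ ╵ ╷ │
│↳ ↑  │↓ ↲│     │↑│↓ ↲│↑│↳ ↑│↓│
├─────┘ ╷ ├─────┘ │ ╶─┘ ├───┘ │
│↓ ← ← ↲│ │↱ → → ↑│↳ → ↑│↓ ← ↲│
│ ┌─╴ ┌─┴─┘ ┌─────┴─┐ ╶─┤ ┌─╴ │
│↓│   │↱ → ↑│↓ ← ← ↰│   │↓│   │
│ └───┤ ┌───┤ ┌─┬─╴ │ ┌─┘ │ ┌─┤
│↳ → ↓│↑│   │↓│ │↱ ↑│ │↓ ↲│ │ │
├───┐ ╵ ╵ ╷ │ │ │ ┌─┴─┘ ┌─┤ ╵ │
│   │↳ ↑  │ │Q│ │↑│↓ ← ↲│ │   │
│ ╷ │ ┌───┴─┘ │ │ ╵ ┌───┘ └─┐ │
│ │ │ │       │ │↑ ↲│       │ │
│ │ └─┘ ┌─────┤ └─┬─┘ ┌─╴ ╷ │ │
│ │     │     │   │   │   │ │ │
│ └─────┤ ╷ ╶─┘ ╷ ╵ ┌─┤ ╶─┴─┤ │
│       │ │     │   │ │     │ │
├─────┐ └─┤ ┌───┴───┘ ├───┐ ╵ │
│     │   │ │         │   │   │
│ ┌─╴ ├─╴ │ ╵ ┌───┬─╴ ├─╴ ├───┤
│ │   │   │   │   │   │   │   │
├─┤ ┌─┘ ┌─┴───┤ ╶─┤ ┌─┘ ╷ └─┐ │
│ │ │   │     │   │ │   │   │ │
│ │ └─╴ │ ╷ ╷ └─╴ │ ├─╴ ├─┐ │ │
│ │     │ │ │     │ │   │ │ │ │
│ └───┬─┘ │ ├───┐ │ ╵ ┌─┘ │ │ │
│     │   │ │   │ │   │   │ │ │
│ ╷ ╶─┘ ╶─┤ ╵ ╷ └─┴───┘ ╷ ╵ ╵ │
│ │       │   │         │     │
└─┴───────┴───┴─────────┴─────┘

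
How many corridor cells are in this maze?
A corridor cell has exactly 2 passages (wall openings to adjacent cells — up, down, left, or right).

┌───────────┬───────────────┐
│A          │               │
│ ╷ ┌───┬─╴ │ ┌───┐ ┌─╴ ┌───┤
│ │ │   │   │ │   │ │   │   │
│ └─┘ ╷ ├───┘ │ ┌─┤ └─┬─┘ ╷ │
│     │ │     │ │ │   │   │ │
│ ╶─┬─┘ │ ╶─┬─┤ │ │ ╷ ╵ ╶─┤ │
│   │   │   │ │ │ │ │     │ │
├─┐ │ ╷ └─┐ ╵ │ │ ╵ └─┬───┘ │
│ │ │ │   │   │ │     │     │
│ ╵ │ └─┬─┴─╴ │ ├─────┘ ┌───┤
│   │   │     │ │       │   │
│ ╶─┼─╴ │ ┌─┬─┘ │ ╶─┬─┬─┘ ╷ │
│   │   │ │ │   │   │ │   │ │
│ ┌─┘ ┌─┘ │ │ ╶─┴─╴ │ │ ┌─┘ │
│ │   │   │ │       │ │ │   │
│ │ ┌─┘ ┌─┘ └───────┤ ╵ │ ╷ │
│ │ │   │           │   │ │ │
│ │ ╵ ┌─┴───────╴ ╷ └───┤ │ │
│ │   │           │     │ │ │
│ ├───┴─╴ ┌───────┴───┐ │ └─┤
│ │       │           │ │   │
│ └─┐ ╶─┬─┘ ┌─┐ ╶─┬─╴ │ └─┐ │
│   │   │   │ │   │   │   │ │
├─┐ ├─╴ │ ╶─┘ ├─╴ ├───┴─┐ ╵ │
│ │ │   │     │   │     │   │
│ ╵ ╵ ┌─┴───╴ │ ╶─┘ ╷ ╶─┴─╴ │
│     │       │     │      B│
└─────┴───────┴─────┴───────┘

Counting cells with exactly 2 passages:
Total corridor cells: 152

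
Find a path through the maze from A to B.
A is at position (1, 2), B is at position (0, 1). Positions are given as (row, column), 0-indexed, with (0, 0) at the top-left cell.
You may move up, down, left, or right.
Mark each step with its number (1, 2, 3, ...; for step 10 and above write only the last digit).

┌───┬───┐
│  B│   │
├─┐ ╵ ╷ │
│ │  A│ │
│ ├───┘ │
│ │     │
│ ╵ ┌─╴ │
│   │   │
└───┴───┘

Finding the shortest path from (1, 2) to (0, 1):
Path length: 2 steps
Directions: left → up

Solution:

┌───┬───┐
│  B│   │
├─┐ ╵ ╷ │
│ │1 A│ │
│ ├───┘ │
│ │     │
│ ╵ ┌─╴ │
│   │   │
└───┴───┘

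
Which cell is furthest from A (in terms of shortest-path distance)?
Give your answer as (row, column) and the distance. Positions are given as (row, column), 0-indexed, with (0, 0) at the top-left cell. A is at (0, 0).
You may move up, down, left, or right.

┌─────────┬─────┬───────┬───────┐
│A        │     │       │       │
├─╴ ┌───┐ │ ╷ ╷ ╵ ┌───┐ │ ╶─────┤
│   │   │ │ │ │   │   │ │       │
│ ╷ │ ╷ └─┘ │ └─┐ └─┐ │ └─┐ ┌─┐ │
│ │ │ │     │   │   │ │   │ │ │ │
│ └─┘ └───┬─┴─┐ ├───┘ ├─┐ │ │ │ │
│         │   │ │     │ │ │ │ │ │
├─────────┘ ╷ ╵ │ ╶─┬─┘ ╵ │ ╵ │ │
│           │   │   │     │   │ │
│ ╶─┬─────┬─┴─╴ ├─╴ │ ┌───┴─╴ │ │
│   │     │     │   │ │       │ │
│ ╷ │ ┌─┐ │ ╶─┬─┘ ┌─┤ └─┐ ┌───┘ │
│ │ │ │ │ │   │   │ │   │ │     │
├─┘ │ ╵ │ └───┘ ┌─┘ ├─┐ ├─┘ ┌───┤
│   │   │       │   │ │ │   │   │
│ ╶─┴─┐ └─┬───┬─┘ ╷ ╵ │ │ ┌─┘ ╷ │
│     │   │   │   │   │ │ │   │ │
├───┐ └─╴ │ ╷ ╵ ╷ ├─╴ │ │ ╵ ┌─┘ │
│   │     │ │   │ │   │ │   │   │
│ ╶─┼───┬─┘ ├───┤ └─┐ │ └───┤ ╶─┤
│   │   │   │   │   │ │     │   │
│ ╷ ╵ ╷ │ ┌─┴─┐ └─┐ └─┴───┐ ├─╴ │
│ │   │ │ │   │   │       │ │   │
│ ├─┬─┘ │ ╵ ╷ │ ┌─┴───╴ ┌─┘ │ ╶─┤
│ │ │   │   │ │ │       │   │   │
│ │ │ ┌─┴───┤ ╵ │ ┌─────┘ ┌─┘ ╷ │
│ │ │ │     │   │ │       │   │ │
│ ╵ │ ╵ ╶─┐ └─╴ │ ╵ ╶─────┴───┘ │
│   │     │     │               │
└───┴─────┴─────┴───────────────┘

Computing BFS distances from A to all cells:
Furthest cell: (12, 1)
Distance: 101 steps

Path from A to the furthest cell:

┌─────────┬─────┬───────┬───────┐
│A ↓      │↱ → ↓│↱ → → ↓│       │
├─╴ ┌───┐ │ ╷ ╷ ╵ ┌───┐ │ ╶─────┤
│↓ ↲│↱ ↓│ │↑│ │↳ ↑│   │↓│       │
│ ╷ │ ╷ └─┘ │ └─┐ └─┐ │ └─┐ ┌─┐ │
│↓│ │↑│↳ → ↑│   │   │ │↳ ↓│ │ │ │
│ └─┘ └───┬─┴─┐ ├───┘ ├─┐ │ │ │ │
│↳ → ↑    │   │ │     │ │↓│ │ │ │
├─────────┘ ╷ ╵ │ ╶─┬─┘ ╵ │ ╵ │ │
│           │   │   │↓ ← ↲│   │ │
│ ╶─┬─────┬─┴─╴ ├─╴ │ ┌───┴─╴ │ │
│   │     │     │   │↓│       │ │
│ ╷ │ ┌─┐ │ ╶─┬─┘ ┌─┤ └─┐ ┌───┘ │
│ │ │ │ │ │   │   │ │↳ ↓│ │     │
├─┘ │ ╵ │ └───┘ ┌─┘ ├─┐ ├─┘ ┌───┤
│   │   │       │   │ │↓│   │   │
│ ╶─┴─┐ └─┬───┬─┘ ╷ ╵ │ │ ┌─┘ ╷ │
│     │   │↓ ↰│↓ ↰│   │↓│ │   │ │
├───┐ └─╴ │ ╷ ╵ ╷ ├─╴ │ │ ╵ ┌─┘ │
│   │     │↓│↑ ↲│↑│   │↓│   │   │
│ ╶─┼───┬─┘ ├───┤ └─┐ │ └───┤ ╶─┤
│↓ ↰│↓ ↰│↓ ↲│   │↑ ↰│ │↳ → ↓│   │
│ ╷ ╵ ╷ │ ┌─┴─┐ └─┐ └─┴───┐ ├─╴ │
│↓│↑ ↲│↑│↓│↱ ↓│   │↑ ← ↰  │↓│   │
│ ├─┬─┘ │ ╵ ╷ │ ┌─┴───╴ ┌─┘ │ ╶─┤
│↓│B│↱ ↑│↳ ↑│↓│ │↱ → → ↑│↓ ↲│   │
│ │ │ ┌─┴───┤ ╵ │ ┌─────┘ ┌─┘ ╷ │
│↓│↑│↑│↓ ← ↰│↳ ↓│↑│↓ ← ← ↲│   │ │
│ ╵ │ ╵ ╶─┐ └─╴ │ ╵ ╶─────┴───┘ │
│↳ ↑│↑ ↲  │↑ ← ↲│↑ ↲            │
└───┴─────┴─────┴───────────────┘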